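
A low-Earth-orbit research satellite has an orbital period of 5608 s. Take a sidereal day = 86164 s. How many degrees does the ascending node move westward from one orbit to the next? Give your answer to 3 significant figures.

During one orbit Earth rotates (5608.0 / 86164) × 360° = 23.43°.

23.4°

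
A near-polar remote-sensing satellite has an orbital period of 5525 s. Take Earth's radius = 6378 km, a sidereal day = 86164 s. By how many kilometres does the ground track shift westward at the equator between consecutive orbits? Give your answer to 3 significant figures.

During one orbit Earth rotates (5525.0 / 86164) × 360° = 23.08°.
At the equator that is 23.08° × (2π·6378/360) km/° = 23.08 × 111.3 = 2570 km.

2570 km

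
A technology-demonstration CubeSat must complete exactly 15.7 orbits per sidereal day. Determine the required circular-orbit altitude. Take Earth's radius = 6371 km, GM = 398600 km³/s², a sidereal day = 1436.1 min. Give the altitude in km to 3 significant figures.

Required period T = 86166 / 15.7 = 5488.3 s.
From T = 2π√(a³/μ): a = (μ T²/4π²)^(1/3) = (398600 × 5488.3² / 4π²)^(1/3) = 6725 km.
Altitude h = a − R = 6725 − 6371 = 354 km.

354 km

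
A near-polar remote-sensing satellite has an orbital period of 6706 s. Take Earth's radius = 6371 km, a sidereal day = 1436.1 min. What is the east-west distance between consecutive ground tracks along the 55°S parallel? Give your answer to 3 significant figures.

Node shift per orbit = (6706.0/86166) × 360° = 28.02°.
Equatorial spacing = 28.02 × 111.2 km/° = 3115 km.
At 55° latitude, spacing = 3115 × cos(55°) = 1787 km.

1790 km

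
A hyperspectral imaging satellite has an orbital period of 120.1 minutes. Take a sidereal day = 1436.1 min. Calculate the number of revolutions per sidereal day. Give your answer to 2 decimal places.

11.96

T = 120.1 min = 7206.0 s.
Orbits per sidereal day = 86166 / 7206.0 = 11.958.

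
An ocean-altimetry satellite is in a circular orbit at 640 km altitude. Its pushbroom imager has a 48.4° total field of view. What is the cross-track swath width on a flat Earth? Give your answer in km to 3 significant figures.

Half-angle = 48.4°/2 = 24.2°.
Swath width ≈ 2h·tan(θ/2) = 2 × 640 × tan(24.2°) = 575.3 km.

575 km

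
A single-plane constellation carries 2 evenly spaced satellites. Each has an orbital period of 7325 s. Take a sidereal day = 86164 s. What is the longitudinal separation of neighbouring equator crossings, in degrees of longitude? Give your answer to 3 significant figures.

15.3°

Single-satellite node shift = (7325.0/86164) × 360° = 30.60°.
With 2 satellites evenly phased, successive equator crossings are 30.60/2 = 15.302° apart.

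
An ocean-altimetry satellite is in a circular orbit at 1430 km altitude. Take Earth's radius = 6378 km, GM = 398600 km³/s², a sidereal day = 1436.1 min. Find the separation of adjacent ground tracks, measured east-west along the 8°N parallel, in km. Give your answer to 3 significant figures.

Semi-major axis a = 6378 + 1430 = 7808 km. Period T = 2π√(a³/μ) = 2π√(7808³/398600) = 6866.3 s = 114.44 min.
Node shift per orbit = (6866.3/86166) × 360° = 28.69°.
Equatorial spacing = 28.69 × 111.3 km/° = 3193 km.
At 8° latitude, spacing = 3193 × cos(8°) = 3162 km.

3160 km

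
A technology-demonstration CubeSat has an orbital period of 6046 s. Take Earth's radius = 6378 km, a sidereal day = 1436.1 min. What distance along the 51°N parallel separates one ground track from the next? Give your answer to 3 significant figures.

1770 km

Node shift per orbit = (6046.0/86166) × 360° = 25.26°.
Equatorial spacing = 25.26 × 111.3 km/° = 2812 km.
At 51° latitude, spacing = 2812 × cos(51°) = 1770 km.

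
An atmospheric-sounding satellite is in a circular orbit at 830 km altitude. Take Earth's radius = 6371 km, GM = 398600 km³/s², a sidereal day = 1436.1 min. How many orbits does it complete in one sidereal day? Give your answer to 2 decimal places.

14.17

Semi-major axis a = 6371 + 830 = 7201 km. Period T = 2π√(a³/μ) = 2π√(7201³/398600) = 6081.4 s = 101.36 min.
Orbits per sidereal day = 86166 / 6081.4 = 14.169.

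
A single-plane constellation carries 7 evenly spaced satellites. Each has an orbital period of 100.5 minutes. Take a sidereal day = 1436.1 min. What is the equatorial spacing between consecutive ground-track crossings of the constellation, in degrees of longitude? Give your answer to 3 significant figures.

3.60°

T = 100.5 min = 6030.0 s.
Single-satellite node shift = (6030.0/86166) × 360° = 25.19°.
With 7 satellites evenly phased, successive equator crossings are 25.19/7 = 3.599° apart.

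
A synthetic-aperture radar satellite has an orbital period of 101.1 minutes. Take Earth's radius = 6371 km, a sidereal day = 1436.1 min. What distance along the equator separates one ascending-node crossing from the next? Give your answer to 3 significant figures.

T = 101.1 min = 6066.0 s.
During one orbit Earth rotates (6066.0 / 86166) × 360° = 25.34°.
At the equator that is 25.34° × (2π·6371/360) km/° = 25.34 × 111.2 = 2818 km.

2820 km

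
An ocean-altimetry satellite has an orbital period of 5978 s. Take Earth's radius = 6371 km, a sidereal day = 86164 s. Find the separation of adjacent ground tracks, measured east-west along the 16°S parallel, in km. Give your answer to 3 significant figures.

Node shift per orbit = (5978.0/86164) × 360° = 24.98°.
Equatorial spacing = 24.98 × 111.2 km/° = 2777 km.
At 16° latitude, spacing = 2777 × cos(16°) = 2670 km.

2670 km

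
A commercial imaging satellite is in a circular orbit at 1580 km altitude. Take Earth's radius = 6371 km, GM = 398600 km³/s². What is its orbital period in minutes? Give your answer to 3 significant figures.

Semi-major axis a = 6371 + 1580 = 7951 km. Period T = 2π√(a³/μ) = 2π√(7951³/398600) = 7055.8 s = 117.60 min.

118 min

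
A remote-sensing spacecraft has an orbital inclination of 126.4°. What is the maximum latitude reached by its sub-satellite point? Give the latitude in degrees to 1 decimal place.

53.6°

Retrograde orbit: the ground track reaches ±(180° − i) = ±(180 − 126.4) = ±53.6°.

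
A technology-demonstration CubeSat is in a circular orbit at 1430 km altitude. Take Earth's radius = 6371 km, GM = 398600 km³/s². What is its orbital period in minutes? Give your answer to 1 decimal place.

Semi-major axis a = 6371 + 1430 = 7801 km. Period T = 2π√(a³/μ) = 2π√(7801³/398600) = 6857.0 s = 114.28 min.

114.3 min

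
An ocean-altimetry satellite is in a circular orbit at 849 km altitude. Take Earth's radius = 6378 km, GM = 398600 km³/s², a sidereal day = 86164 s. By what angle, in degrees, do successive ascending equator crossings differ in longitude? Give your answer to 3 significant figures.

25.5°

Semi-major axis a = 6378 + 849 = 7227 km. Period T = 2π√(a³/μ) = 2π√(7227³/398600) = 6114.3 s = 101.91 min.
During one orbit Earth rotates (6114.3 / 86164) × 360° = 25.55°.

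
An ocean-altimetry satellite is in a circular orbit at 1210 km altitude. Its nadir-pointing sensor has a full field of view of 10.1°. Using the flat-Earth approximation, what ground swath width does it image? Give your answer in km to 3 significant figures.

Half-angle = 10.1°/2 = 5.05°.
Swath width ≈ 2h·tan(θ/2) = 2 × 1210 × tan(5.05°) = 213.9 km.

214 km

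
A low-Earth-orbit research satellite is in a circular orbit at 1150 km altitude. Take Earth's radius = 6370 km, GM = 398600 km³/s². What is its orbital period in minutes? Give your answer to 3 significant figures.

108 min

Semi-major axis a = 6370 + 1150 = 7520 km. Period T = 2π√(a³/μ) = 2π√(7520³/398600) = 6489.9 s = 108.16 min.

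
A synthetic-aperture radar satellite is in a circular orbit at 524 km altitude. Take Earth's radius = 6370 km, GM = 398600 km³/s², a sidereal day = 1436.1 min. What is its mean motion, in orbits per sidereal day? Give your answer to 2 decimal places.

Semi-major axis a = 6370 + 524 = 6894 km. Period T = 2π√(a³/μ) = 2π√(6894³/398600) = 5696.6 s = 94.94 min.
Orbits per sidereal day = 86166 / 5696.6 = 15.126.

15.13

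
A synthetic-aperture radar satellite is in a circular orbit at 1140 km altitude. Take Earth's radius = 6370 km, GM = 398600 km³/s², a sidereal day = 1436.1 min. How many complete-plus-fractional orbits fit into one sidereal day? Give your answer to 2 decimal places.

13.30

Semi-major axis a = 6370 + 1140 = 7510 km. Period T = 2π√(a³/μ) = 2π√(7510³/398600) = 6477.0 s = 107.95 min.
Orbits per sidereal day = 86166 / 6477.0 = 13.303.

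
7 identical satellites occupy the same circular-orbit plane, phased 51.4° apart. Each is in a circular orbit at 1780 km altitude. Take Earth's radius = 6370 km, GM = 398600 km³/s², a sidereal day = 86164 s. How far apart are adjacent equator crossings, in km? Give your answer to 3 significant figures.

Semi-major axis a = 6370 + 1780 = 8150 km. Period T = 2π√(a³/μ) = 2π√(8150³/398600) = 7322.3 s = 122.04 min.
Single-satellite node shift = (7322.3/86164) × 360° = 30.59°.
With 7 satellites evenly phased, successive equator crossings are 30.59/7 = 4.370° apart.
That is 4.370 × 111.2 = 486 km at the equator.

486 km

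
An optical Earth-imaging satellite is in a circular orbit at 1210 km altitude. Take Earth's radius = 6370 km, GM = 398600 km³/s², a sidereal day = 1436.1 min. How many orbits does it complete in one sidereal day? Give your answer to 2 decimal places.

Semi-major axis a = 6370 + 1210 = 7580 km. Period T = 2π√(a³/μ) = 2π√(7580³/398600) = 6567.7 s = 109.46 min.
Orbits per sidereal day = 86166 / 6567.7 = 13.120.

13.12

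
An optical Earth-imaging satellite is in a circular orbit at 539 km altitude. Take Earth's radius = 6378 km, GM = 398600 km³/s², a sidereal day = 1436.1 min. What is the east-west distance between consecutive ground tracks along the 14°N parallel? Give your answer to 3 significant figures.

2580 km

Semi-major axis a = 6378 + 539 = 6917 km. Period T = 2π√(a³/μ) = 2π√(6917³/398600) = 5725.2 s = 95.42 min.
Node shift per orbit = (5725.2/86166) × 360° = 23.92°.
Equatorial spacing = 23.92 × 111.3 km/° = 2663 km.
At 14° latitude, spacing = 2663 × cos(14°) = 2584 km.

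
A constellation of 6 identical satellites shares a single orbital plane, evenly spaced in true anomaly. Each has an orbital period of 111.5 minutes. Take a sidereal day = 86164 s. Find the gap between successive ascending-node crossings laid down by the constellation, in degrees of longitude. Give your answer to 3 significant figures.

4.66°

T = 111.5 min = 6690.0 s.
Single-satellite node shift = (6690.0/86164) × 360° = 27.95°.
With 6 satellites evenly phased, successive equator crossings are 27.95/6 = 4.659° apart.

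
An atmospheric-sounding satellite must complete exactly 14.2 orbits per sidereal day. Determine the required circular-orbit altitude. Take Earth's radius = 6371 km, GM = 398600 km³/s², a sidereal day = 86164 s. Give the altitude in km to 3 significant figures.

Required period T = 86164 / 14.2 = 6067.9 s.
From T = 2π√(a³/μ): a = (μ T²/4π²)^(1/3) = (398600 × 6067.9² / 4π²)^(1/3) = 7190 km.
Altitude h = a − R = 7190 − 6371 = 819 km.

819 km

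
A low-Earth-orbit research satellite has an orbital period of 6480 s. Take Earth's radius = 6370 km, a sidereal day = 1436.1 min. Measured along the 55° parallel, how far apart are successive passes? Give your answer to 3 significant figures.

1730 km

Node shift per orbit = (6480.0/86166) × 360° = 27.07°.
Equatorial spacing = 27.07 × 111.2 km/° = 3010 km.
At 55° latitude, spacing = 3010 × cos(55°) = 1726 km.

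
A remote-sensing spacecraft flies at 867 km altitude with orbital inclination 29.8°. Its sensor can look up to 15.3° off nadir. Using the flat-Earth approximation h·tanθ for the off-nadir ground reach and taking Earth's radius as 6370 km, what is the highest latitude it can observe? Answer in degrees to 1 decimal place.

31.9°

For a prograde orbit the ground track reaches latitude ±i = ±29.8°.
Sensor half-swath on the ground ≈ 867·tan(15.3°) = 237 km = 2.13° of latitude.
Maximum observable latitude ≈ 29.8 + 2.13 = 31.9°.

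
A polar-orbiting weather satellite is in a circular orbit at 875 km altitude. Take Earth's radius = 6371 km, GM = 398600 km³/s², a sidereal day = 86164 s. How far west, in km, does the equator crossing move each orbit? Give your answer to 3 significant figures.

2850 km

Semi-major axis a = 6371 + 875 = 7246 km. Period T = 2π√(a³/μ) = 2π√(7246³/398600) = 6138.4 s = 102.31 min.
During one orbit Earth rotates (6138.4 / 86164) × 360° = 25.65°.
At the equator that is 25.65° × (2π·6371/360) km/° = 25.65 × 111.2 = 2852 km.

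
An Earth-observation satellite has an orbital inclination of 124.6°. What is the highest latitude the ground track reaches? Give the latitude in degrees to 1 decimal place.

Retrograde orbit: the ground track reaches ±(180° − i) = ±(180 − 124.6) = ±55.4°.

55.4°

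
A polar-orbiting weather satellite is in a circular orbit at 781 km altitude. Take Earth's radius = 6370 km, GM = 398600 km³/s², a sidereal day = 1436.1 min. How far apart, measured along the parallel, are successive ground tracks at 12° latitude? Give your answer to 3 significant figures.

2730 km

Semi-major axis a = 6370 + 781 = 7151 km. Period T = 2π√(a³/μ) = 2π√(7151³/398600) = 6018.1 s = 100.30 min.
Node shift per orbit = (6018.1/86166) × 360° = 25.14°.
Equatorial spacing = 25.14 × 111.2 km/° = 2795 km.
At 12° latitude, spacing = 2795 × cos(12°) = 2734 km.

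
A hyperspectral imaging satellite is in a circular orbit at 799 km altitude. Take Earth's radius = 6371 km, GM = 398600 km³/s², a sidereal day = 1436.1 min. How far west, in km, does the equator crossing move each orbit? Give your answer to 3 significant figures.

2810 km

Semi-major axis a = 6371 + 799 = 7170 km. Period T = 2π√(a³/μ) = 2π√(7170³/398600) = 6042.1 s = 100.70 min.
During one orbit Earth rotates (6042.1 / 86166) × 360° = 25.24°.
At the equator that is 25.24° × (2π·6371/360) km/° = 25.24 × 111.2 = 2807 km.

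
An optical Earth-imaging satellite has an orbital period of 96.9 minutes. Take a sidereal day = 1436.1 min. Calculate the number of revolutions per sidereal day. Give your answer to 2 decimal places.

T = 96.9 min = 5814.0 s.
Orbits per sidereal day = 86166 / 5814.0 = 14.820.

14.82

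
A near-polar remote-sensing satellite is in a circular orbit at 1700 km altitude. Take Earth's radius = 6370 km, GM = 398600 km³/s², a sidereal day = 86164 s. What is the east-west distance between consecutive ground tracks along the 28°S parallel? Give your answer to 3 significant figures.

2960 km

Semi-major axis a = 6370 + 1700 = 8070 km. Period T = 2π√(a³/μ) = 2π√(8070³/398600) = 7214.8 s = 120.25 min.
Node shift per orbit = (7214.8/86164) × 360° = 30.14°.
Equatorial spacing = 30.14 × 111.2 km/° = 3351 km.
At 28° latitude, spacing = 3351 × cos(28°) = 2959 km.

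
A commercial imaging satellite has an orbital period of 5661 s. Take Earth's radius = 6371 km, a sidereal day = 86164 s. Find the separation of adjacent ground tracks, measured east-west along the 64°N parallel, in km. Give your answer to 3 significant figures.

1150 km

Node shift per orbit = (5661.0/86164) × 360° = 23.65°.
Equatorial spacing = 23.65 × 111.2 km/° = 2630 km.
At 64° latitude, spacing = 2630 × cos(64°) = 1153 km.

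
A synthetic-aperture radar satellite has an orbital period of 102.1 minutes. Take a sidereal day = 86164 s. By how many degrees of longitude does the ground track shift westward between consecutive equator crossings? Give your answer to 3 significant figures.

25.6°

T = 102.1 min = 6126.0 s.
During one orbit Earth rotates (6126.0 / 86164) × 360° = 25.59°.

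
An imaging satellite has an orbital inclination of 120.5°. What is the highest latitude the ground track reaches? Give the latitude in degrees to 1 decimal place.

Retrograde orbit: the ground track reaches ±(180° − i) = ±(180 − 120.5) = ±59.5°.

59.5°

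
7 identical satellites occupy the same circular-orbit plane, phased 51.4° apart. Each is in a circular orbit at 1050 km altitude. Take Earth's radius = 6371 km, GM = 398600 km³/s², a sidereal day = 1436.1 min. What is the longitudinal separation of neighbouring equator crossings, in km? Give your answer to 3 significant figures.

Semi-major axis a = 6371 + 1050 = 7421 km. Period T = 2π√(a³/μ) = 2π√(7421³/398600) = 6362.2 s = 106.04 min.
Single-satellite node shift = (6362.2/86166) × 360° = 26.58°.
With 7 satellites evenly phased, successive equator crossings are 26.58/7 = 3.797° apart.
That is 3.797 × 111.2 = 422 km at the equator.

422 km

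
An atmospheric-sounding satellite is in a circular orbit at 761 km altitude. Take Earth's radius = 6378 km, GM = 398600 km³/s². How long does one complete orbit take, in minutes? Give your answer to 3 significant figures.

Semi-major axis a = 6378 + 761 = 7139 km. Period T = 2π√(a³/μ) = 2π√(7139³/398600) = 6003.0 s = 100.05 min.

100 min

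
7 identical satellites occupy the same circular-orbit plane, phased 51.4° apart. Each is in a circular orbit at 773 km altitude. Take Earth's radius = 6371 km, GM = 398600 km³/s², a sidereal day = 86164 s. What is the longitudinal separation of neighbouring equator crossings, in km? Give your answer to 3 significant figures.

Semi-major axis a = 6371 + 773 = 7144 km. Period T = 2π√(a³/μ) = 2π√(7144³/398600) = 6009.3 s = 100.15 min.
Single-satellite node shift = (6009.3/86164) × 360° = 25.11°.
With 7 satellites evenly phased, successive equator crossings are 25.11/7 = 3.587° apart.
That is 3.587 × 111.2 = 399 km at the equator.

399 km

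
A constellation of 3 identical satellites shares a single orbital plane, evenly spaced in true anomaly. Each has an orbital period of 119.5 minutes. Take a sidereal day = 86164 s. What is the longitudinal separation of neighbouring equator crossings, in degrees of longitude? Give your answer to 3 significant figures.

T = 119.5 min = 7170.0 s.
Single-satellite node shift = (7170.0/86164) × 360° = 29.96°.
With 3 satellites evenly phased, successive equator crossings are 29.96/3 = 9.986° apart.

9.99°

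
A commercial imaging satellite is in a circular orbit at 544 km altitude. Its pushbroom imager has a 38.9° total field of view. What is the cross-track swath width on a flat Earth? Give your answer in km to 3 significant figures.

Half-angle = 38.9°/2 = 19.45°.
Swath width ≈ 2h·tan(θ/2) = 2 × 544 × tan(19.45°) = 384.2 km.

384 km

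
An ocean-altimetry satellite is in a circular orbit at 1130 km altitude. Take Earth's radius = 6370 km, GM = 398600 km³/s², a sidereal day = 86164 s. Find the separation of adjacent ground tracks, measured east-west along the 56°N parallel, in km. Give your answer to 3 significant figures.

Semi-major axis a = 6370 + 1130 = 7500 km. Period T = 2π√(a³/μ) = 2π√(7500³/398600) = 6464.0 s = 107.73 min.
Node shift per orbit = (6464.0/86164) × 360° = 27.01°.
Equatorial spacing = 27.01 × 111.2 km/° = 3003 km.
At 56° latitude, spacing = 3003 × cos(56°) = 1679 km.

1680 km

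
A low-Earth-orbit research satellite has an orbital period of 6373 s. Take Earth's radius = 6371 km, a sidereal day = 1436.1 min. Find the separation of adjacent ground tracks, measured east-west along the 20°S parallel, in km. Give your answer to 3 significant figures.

Node shift per orbit = (6373.0/86166) × 360° = 26.63°.
Equatorial spacing = 26.63 × 111.2 km/° = 2961 km.
At 20° latitude, spacing = 2961 × cos(20°) = 2782 km.

2780 km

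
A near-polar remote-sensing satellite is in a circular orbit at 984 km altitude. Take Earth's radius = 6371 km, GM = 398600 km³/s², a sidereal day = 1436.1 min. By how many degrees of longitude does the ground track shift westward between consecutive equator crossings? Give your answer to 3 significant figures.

26.2°

Semi-major axis a = 6371 + 984 = 7355 km. Period T = 2π√(a³/μ) = 2π√(7355³/398600) = 6277.5 s = 104.62 min.
During one orbit Earth rotates (6277.5 / 86166) × 360° = 26.23°.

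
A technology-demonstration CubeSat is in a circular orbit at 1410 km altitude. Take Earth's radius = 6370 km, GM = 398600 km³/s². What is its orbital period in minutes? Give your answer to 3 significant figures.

114 min

Semi-major axis a = 6370 + 1410 = 7780 km. Period T = 2π√(a³/μ) = 2π√(7780³/398600) = 6829.4 s = 113.82 min.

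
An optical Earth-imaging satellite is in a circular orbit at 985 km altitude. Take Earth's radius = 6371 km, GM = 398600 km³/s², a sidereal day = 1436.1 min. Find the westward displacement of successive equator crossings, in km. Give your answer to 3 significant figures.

2920 km

Semi-major axis a = 6371 + 985 = 7356 km. Period T = 2π√(a³/μ) = 2π√(7356³/398600) = 6278.8 s = 104.65 min.
During one orbit Earth rotates (6278.8 / 86166) × 360° = 26.23°.
At the equator that is 26.23° × (2π·6371/360) km/° = 26.23 × 111.2 = 2917 km.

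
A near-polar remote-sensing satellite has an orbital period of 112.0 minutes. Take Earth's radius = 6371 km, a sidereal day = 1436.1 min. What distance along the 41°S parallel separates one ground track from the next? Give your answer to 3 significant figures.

T = 112.0 min = 6720.0 s.
Node shift per orbit = (6720.0/86166) × 360° = 28.08°.
Equatorial spacing = 28.08 × 111.2 km/° = 3122 km.
At 41° latitude, spacing = 3122 × cos(41°) = 2356 km.

2360 km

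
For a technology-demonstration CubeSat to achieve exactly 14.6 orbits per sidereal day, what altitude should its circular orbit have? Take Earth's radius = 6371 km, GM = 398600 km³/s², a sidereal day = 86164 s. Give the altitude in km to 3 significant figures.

Required period T = 86164 / 14.6 = 5901.6 s.
From T = 2π√(a³/μ): a = (μ T²/4π²)^(1/3) = (398600 × 5901.6² / 4π²)^(1/3) = 7058 km.
Altitude h = a − R = 7058 − 6371 = 687 km.

687 km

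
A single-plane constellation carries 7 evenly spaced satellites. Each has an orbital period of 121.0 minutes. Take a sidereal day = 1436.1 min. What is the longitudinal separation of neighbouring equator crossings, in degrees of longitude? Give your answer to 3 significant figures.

T = 121.0 min = 7260.0 s.
Single-satellite node shift = (7260.0/86166) × 360° = 30.33°.
With 7 satellites evenly phased, successive equator crossings are 30.33/7 = 4.333° apart.

4.33°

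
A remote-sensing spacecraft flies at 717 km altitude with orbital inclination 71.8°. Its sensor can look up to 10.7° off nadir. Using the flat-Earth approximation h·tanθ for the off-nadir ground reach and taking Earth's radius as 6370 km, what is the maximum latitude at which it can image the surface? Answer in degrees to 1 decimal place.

73.0°

For a prograde orbit the ground track reaches latitude ±i = ±71.8°.
Sensor half-swath on the ground ≈ 717·tan(10.7°) = 135 km = 1.22° of latitude.
Maximum observable latitude ≈ 71.8 + 1.22 = 73.0°.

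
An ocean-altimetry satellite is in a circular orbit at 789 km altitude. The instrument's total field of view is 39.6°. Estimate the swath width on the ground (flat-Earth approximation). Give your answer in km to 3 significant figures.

Half-angle = 39.6°/2 = 19.8°.
Swath width ≈ 2h·tan(θ/2) = 2 × 789 × tan(19.8°) = 568.1 km.

568 km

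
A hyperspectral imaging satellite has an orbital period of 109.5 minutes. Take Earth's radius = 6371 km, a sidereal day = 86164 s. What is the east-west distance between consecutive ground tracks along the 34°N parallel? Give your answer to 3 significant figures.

2530 km

T = 109.5 min = 6570.0 s.
Node shift per orbit = (6570.0/86164) × 360° = 27.45°.
Equatorial spacing = 27.45 × 111.2 km/° = 3052 km.
At 34° latitude, spacing = 3052 × cos(34°) = 2530 km.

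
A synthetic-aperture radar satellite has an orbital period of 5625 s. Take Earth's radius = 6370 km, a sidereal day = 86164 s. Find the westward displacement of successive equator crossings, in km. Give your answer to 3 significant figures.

2610 km

During one orbit Earth rotates (5625.0 / 86164) × 360° = 23.50°.
At the equator that is 23.50° × (2π·6370/360) km/° = 23.50 × 111.2 = 2613 km.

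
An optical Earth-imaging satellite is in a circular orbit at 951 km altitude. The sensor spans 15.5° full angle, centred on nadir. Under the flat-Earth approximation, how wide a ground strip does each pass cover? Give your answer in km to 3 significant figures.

259 km

Half-angle = 15.5°/2 = 7.75°.
Swath width ≈ 2h·tan(θ/2) = 2 × 951 × tan(7.75°) = 258.9 km.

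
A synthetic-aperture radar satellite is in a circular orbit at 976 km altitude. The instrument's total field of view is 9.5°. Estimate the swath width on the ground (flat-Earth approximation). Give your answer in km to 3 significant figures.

Half-angle = 9.5°/2 = 4.75°.
Swath width ≈ 2h·tan(θ/2) = 2 × 976 × tan(4.75°) = 162.2 km.

162 km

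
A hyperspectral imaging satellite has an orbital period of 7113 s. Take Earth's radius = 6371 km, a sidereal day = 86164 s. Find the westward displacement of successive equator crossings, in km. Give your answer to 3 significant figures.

3300 km

During one orbit Earth rotates (7113.0 / 86164) × 360° = 29.72°.
At the equator that is 29.72° × (2π·6371/360) km/° = 29.72 × 111.2 = 3305 km.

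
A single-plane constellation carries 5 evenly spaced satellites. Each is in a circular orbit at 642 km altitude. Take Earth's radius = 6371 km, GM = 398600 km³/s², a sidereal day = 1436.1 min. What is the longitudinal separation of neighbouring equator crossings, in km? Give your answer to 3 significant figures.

543 km

Semi-major axis a = 6371 + 642 = 7013 km. Period T = 2π√(a³/μ) = 2π√(7013³/398600) = 5844.8 s = 97.41 min.
Single-satellite node shift = (5844.8/86166) × 360° = 24.42°.
With 5 satellites evenly phased, successive equator crossings are 24.42/5 = 4.884° apart.
That is 4.884 × 111.2 = 543 km at the equator.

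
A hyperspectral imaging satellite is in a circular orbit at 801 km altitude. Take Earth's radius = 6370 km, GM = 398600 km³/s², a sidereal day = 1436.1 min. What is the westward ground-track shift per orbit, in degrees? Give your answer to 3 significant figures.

Semi-major axis a = 6370 + 801 = 7171 km. Period T = 2π√(a³/μ) = 2π√(7171³/398600) = 6043.4 s = 100.72 min.
During one orbit Earth rotates (6043.4 / 86166) × 360° = 25.25°.

25.2°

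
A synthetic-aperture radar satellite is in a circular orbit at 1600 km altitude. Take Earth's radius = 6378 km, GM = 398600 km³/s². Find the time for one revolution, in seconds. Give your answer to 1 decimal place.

Semi-major axis a = 6378 + 1600 = 7978 km. Period T = 2π√(a³/μ) = 2π√(7978³/398600) = 7091.7 s = 118.20 min.

7091.7 seconds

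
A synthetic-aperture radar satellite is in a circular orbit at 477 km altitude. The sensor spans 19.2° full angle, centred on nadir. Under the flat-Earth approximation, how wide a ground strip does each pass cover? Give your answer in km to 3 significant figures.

161 km

Half-angle = 19.2°/2 = 9.6°.
Swath width ≈ 2h·tan(θ/2) = 2 × 477 × tan(9.6°) = 161.4 km.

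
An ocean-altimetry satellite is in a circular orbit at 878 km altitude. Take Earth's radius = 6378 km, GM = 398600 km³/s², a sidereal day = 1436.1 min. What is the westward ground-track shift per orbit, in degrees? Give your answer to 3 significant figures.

25.7°

Semi-major axis a = 6378 + 878 = 7256 km. Period T = 2π√(a³/μ) = 2π√(7256³/398600) = 6151.2 s = 102.52 min.
During one orbit Earth rotates (6151.2 / 86166) × 360° = 25.70°.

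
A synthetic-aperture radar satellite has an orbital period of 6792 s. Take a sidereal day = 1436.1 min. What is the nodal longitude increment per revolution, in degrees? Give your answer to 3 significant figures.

28.4°

During one orbit Earth rotates (6792.0 / 86166) × 360° = 28.38°.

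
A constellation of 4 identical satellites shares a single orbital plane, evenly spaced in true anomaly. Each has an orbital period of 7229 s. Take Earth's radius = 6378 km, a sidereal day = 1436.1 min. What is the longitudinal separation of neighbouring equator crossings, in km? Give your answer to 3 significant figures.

Single-satellite node shift = (7229.0/86166) × 360° = 30.20°.
With 4 satellites evenly phased, successive equator crossings are 30.20/4 = 7.551° apart.
That is 7.551 × 111.3 = 841 km at the equator.

841 km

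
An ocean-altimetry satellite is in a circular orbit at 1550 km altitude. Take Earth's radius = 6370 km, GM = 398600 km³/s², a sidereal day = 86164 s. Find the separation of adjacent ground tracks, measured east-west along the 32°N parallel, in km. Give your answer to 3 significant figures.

Semi-major axis a = 6370 + 1550 = 7920 km. Period T = 2π√(a³/μ) = 2π√(7920³/398600) = 7014.5 s = 116.91 min.
Node shift per orbit = (7014.5/86164) × 360° = 29.31°.
Equatorial spacing = 29.31 × 111.2 km/° = 3258 km.
At 32° latitude, spacing = 3258 × cos(32°) = 2763 km.

2760 km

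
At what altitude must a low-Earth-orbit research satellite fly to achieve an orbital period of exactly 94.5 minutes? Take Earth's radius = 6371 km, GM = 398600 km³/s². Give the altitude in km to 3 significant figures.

T = 94.5 min = 5670.0 s.
From T = 2π√(a³/μ): a = (μ T²/4π²)^(1/3) = (398600 × 5670.0² / 4π²)^(1/3) = 6872 km.
Altitude h = a − R = 6872 − 6371 = 501 km.

501 km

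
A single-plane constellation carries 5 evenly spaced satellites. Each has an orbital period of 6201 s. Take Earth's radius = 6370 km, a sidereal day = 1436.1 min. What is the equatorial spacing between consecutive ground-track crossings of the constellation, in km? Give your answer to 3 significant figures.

Single-satellite node shift = (6201.0/86166) × 360° = 25.91°.
With 5 satellites evenly phased, successive equator crossings are 25.91/5 = 5.182° apart.
That is 5.182 × 111.2 = 576 km at the equator.

576 km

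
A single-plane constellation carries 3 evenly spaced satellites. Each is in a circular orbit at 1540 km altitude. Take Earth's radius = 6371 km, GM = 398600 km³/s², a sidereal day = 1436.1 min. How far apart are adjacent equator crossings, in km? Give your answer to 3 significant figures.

1080 km

Semi-major axis a = 6371 + 1540 = 7911 km. Period T = 2π√(a³/μ) = 2π√(7911³/398600) = 7002.6 s = 116.71 min.
Single-satellite node shift = (7002.6/86166) × 360° = 29.26°.
With 3 satellites evenly phased, successive equator crossings are 29.26/3 = 9.752° apart.
That is 9.752 × 111.2 = 1084 km at the equator.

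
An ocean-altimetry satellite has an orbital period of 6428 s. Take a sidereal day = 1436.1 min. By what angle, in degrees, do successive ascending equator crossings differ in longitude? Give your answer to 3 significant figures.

During one orbit Earth rotates (6428.0 / 86166) × 360° = 26.86°.

26.9°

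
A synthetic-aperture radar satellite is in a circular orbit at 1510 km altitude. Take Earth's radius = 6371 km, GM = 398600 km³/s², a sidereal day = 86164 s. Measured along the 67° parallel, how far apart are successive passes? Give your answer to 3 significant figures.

1260 km

Semi-major axis a = 6371 + 1510 = 7881 km. Period T = 2π√(a³/μ) = 2π√(7881³/398600) = 6962.8 s = 116.05 min.
Node shift per orbit = (6962.8/86164) × 360° = 29.09°.
Equatorial spacing = 29.09 × 111.2 km/° = 3235 km.
At 67° latitude, spacing = 3235 × cos(67°) = 1264 km.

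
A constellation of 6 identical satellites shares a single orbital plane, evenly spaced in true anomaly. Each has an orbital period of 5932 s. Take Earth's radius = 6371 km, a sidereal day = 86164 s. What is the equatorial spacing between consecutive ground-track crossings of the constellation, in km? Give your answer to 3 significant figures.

459 km

Single-satellite node shift = (5932.0/86164) × 360° = 24.78°.
With 6 satellites evenly phased, successive equator crossings are 24.78/6 = 4.131° apart.
That is 4.131 × 111.2 = 459 km at the equator.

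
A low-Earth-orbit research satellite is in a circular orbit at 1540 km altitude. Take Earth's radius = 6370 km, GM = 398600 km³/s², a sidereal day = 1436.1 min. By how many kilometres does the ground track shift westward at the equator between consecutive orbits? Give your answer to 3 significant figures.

Semi-major axis a = 6370 + 1540 = 7910 km. Period T = 2π√(a³/μ) = 2π√(7910³/398600) = 7001.3 s = 116.69 min.
During one orbit Earth rotates (7001.3 / 86166) × 360° = 29.25°.
At the equator that is 29.25° × (2π·6370/360) km/° = 29.25 × 111.2 = 3252 km.

3250 km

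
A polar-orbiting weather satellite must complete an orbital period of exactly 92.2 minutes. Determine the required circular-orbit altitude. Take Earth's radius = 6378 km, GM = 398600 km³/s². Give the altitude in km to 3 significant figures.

T = 92.2 min = 5532.0 s.
From T = 2π√(a³/μ): a = (μ T²/4π²)^(1/3) = (398600 × 5532.0² / 4π²)^(1/3) = 6761 km.
Altitude h = a − R = 6761 − 6378 = 383 km.

383 km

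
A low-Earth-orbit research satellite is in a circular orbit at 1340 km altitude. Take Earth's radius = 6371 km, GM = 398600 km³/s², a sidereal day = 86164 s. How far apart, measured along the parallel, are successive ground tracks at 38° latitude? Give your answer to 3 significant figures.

2470 km

Semi-major axis a = 6371 + 1340 = 7711 km. Period T = 2π√(a³/μ) = 2π√(7711³/398600) = 6738.7 s = 112.31 min.
Node shift per orbit = (6738.7/86164) × 360° = 28.15°.
Equatorial spacing = 28.15 × 111.2 km/° = 3131 km.
At 38° latitude, spacing = 3131 × cos(38°) = 2467 km.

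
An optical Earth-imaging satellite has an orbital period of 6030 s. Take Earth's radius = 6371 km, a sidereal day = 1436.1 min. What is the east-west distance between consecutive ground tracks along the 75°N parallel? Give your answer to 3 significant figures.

Node shift per orbit = (6030.0/86166) × 360° = 25.19°.
Equatorial spacing = 25.19 × 111.2 km/° = 2801 km.
At 75° latitude, spacing = 2801 × cos(75°) = 725 km.

725 km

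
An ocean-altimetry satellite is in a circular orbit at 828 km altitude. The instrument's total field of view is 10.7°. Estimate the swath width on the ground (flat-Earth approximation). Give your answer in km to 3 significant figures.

Half-angle = 10.7°/2 = 5.35°.
Swath width ≈ 2h·tan(θ/2) = 2 × 828 × tan(5.35°) = 155.1 km.

155 km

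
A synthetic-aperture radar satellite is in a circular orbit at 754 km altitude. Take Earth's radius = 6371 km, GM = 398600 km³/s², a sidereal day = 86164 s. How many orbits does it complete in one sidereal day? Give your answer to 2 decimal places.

Semi-major axis a = 6371 + 754 = 7125 km. Period T = 2π√(a³/μ) = 2π√(7125³/398600) = 5985.3 s = 99.76 min.
Orbits per sidereal day = 86164 / 5985.3 = 14.396.

14.40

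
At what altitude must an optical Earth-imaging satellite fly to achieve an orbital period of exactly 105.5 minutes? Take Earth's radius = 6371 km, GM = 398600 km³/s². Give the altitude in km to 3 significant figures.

T = 105.5 min = 6330.0 s.
From T = 2π√(a³/μ): a = (μ T²/4π²)^(1/3) = (398600 × 6330.0² / 4π²)^(1/3) = 7396 km.
Altitude h = a − R = 7396 − 6371 = 1025 km.

1020 km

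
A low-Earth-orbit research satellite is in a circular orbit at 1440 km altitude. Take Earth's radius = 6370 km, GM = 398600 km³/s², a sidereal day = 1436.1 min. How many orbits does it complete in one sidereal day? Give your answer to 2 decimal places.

12.54

Semi-major axis a = 6370 + 1440 = 7810 km. Period T = 2π√(a³/μ) = 2π√(7810³/398600) = 6868.9 s = 114.48 min.
Orbits per sidereal day = 86166 / 6868.9 = 12.544.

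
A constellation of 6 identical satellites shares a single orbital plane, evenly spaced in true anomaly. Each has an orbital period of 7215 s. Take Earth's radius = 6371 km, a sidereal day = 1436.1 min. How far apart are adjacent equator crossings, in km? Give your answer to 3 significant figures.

Single-satellite node shift = (7215.0/86166) × 360° = 30.14°.
With 6 satellites evenly phased, successive equator crossings are 30.14/6 = 5.024° apart.
That is 5.024 × 111.2 = 559 km at the equator.

559 km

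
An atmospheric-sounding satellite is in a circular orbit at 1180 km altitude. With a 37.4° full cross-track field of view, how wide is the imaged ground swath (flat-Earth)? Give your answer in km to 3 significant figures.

799 km

Half-angle = 37.4°/2 = 18.7°.
Swath width ≈ 2h·tan(θ/2) = 2 × 1180 × tan(18.7°) = 798.8 km.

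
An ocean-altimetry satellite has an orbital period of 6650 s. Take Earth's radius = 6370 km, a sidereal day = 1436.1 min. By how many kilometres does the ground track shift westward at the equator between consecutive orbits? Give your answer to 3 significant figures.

During one orbit Earth rotates (6650.0 / 86166) × 360° = 27.78°.
At the equator that is 27.78° × (2π·6370/360) km/° = 27.78 × 111.2 = 3089 km.

3090 km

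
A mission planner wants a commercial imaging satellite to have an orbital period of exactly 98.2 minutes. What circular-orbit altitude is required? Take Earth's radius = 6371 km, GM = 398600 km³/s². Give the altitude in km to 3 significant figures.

680 km

T = 98.2 min = 5892.0 s.
From T = 2π√(a³/μ): a = (μ T²/4π²)^(1/3) = (398600 × 5892.0² / 4π²)^(1/3) = 7051 km.
Altitude h = a − R = 7051 − 6371 = 680 km.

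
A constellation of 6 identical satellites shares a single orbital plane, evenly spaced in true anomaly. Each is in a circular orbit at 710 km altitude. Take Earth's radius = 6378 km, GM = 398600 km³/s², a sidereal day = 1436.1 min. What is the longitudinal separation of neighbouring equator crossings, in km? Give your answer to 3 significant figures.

460 km

Semi-major axis a = 6378 + 710 = 7088 km. Period T = 2π√(a³/μ) = 2π√(7088³/398600) = 5938.8 s = 98.98 min.
Single-satellite node shift = (5938.8/86166) × 360° = 24.81°.
With 6 satellites evenly phased, successive equator crossings are 24.81/6 = 4.135° apart.
That is 4.135 × 111.3 = 460 km at the equator.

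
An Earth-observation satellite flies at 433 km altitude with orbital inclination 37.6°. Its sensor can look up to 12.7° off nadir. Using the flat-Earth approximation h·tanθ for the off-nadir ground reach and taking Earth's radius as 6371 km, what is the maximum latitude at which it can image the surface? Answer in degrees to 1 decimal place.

For a prograde orbit the ground track reaches latitude ±i = ±37.6°.
Sensor half-swath on the ground ≈ 433·tan(12.7°) = 98 km = 0.88° of latitude.
Maximum observable latitude ≈ 37.6 + 0.88 = 38.5°.

38.5°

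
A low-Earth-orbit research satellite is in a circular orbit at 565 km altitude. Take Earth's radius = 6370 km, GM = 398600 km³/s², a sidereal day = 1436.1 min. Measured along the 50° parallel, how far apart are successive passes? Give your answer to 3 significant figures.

1720 km

Semi-major axis a = 6370 + 565 = 6935 km. Period T = 2π√(a³/μ) = 2π√(6935³/398600) = 5747.5 s = 95.79 min.
Node shift per orbit = (5747.5/86166) × 360° = 24.01°.
Equatorial spacing = 24.01 × 111.2 km/° = 2670 km.
At 50° latitude, spacing = 2670 × cos(50°) = 1716 km.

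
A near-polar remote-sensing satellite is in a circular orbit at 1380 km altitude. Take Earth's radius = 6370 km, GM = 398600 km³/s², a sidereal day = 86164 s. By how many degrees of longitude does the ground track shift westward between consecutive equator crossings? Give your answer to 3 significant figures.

Semi-major axis a = 6370 + 1380 = 7750 km. Period T = 2π√(a³/μ) = 2π√(7750³/398600) = 6789.9 s = 113.17 min.
During one orbit Earth rotates (6789.9 / 86164) × 360° = 28.37°.

28.4°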